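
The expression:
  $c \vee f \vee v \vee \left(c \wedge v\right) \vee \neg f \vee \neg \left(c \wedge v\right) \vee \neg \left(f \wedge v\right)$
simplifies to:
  $\text{True}$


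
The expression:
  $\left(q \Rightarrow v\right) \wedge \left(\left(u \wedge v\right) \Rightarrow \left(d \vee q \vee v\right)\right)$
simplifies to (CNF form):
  $v \vee \neg q$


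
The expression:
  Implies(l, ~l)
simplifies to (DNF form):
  ~l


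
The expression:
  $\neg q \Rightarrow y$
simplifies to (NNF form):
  $q \vee y$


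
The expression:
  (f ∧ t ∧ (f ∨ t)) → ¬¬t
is always true.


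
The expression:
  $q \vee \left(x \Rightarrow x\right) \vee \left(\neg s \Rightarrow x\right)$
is always true.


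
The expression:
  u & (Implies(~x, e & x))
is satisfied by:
  {u: True, x: True}


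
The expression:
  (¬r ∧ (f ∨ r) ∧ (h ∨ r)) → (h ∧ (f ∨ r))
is always true.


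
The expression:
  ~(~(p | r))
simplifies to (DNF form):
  p | r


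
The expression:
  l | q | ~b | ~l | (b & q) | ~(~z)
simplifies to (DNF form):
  True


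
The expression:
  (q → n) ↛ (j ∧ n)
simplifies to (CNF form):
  (n ∨ ¬n) ∧ (n ∨ ¬q) ∧ (¬j ∨ ¬n) ∧ (¬j ∨ ¬q)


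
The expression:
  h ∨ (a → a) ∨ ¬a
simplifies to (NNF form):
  True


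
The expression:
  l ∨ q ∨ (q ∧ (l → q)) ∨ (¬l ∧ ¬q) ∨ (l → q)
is always true.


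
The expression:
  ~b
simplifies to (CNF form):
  ~b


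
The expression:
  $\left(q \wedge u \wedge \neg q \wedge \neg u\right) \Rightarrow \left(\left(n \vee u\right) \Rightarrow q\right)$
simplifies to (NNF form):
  $\text{True}$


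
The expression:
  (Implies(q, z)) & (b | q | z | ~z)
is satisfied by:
  {z: True, q: False}
  {q: False, z: False}
  {q: True, z: True}


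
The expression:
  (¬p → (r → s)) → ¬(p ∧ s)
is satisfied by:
  {s: False, p: False}
  {p: True, s: False}
  {s: True, p: False}


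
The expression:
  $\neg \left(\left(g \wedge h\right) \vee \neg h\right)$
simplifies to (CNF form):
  $h \wedge \neg g$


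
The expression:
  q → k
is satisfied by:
  {k: True, q: False}
  {q: False, k: False}
  {q: True, k: True}


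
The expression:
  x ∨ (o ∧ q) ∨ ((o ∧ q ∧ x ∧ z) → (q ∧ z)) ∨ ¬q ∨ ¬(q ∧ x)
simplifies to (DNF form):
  True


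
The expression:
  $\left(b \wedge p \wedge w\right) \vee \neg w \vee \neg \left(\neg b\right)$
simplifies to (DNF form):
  $b \vee \neg w$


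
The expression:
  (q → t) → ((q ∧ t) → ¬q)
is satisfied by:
  {t: False, q: False}
  {q: True, t: False}
  {t: True, q: False}


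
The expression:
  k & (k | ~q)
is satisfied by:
  {k: True}


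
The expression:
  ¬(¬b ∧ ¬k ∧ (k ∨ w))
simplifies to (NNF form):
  b ∨ k ∨ ¬w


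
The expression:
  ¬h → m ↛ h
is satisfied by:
  {m: True, h: True}
  {m: True, h: False}
  {h: True, m: False}


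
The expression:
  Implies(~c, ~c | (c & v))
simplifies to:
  True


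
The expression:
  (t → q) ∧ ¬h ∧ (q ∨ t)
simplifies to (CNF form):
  q ∧ ¬h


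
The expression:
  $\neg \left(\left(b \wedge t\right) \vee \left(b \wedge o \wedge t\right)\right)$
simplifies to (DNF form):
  $\neg b \vee \neg t$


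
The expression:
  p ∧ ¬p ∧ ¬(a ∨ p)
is never true.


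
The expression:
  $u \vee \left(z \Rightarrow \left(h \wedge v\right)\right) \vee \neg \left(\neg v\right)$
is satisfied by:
  {v: True, u: True, z: False}
  {v: True, u: False, z: False}
  {u: True, v: False, z: False}
  {v: False, u: False, z: False}
  {z: True, v: True, u: True}
  {z: True, v: True, u: False}
  {z: True, u: True, v: False}


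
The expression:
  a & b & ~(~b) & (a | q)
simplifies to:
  a & b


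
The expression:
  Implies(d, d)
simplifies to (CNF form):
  True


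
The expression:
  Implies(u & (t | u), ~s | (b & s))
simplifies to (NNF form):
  b | ~s | ~u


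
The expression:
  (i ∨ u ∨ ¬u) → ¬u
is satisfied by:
  {u: False}


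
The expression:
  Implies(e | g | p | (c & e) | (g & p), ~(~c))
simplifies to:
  c | (~e & ~g & ~p)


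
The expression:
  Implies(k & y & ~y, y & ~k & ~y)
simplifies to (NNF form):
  True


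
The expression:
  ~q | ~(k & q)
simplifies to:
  ~k | ~q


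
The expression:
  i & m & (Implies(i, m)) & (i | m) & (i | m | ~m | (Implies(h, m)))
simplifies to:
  i & m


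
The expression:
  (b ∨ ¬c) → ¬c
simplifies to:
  ¬b ∨ ¬c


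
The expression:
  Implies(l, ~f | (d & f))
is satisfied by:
  {d: True, l: False, f: False}
  {l: False, f: False, d: False}
  {f: True, d: True, l: False}
  {f: True, l: False, d: False}
  {d: True, l: True, f: False}
  {l: True, d: False, f: False}
  {f: True, l: True, d: True}


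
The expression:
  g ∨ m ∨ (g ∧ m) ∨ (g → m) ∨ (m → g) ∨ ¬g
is always true.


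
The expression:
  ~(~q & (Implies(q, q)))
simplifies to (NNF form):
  q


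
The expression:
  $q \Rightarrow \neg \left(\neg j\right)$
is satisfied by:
  {j: True, q: False}
  {q: False, j: False}
  {q: True, j: True}


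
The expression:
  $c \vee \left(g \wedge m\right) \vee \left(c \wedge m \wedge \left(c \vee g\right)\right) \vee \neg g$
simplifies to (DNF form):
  $c \vee m \vee \neg g$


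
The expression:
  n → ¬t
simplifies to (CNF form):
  ¬n ∨ ¬t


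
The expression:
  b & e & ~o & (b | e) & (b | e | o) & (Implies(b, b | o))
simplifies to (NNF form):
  b & e & ~o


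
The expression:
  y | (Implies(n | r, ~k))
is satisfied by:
  {y: True, n: False, k: False, r: False}
  {r: True, y: True, n: False, k: False}
  {y: True, n: True, k: False, r: False}
  {r: True, y: True, n: True, k: False}
  {r: False, n: False, k: False, y: False}
  {r: True, n: False, k: False, y: False}
  {n: True, r: False, k: False, y: False}
  {r: True, n: True, k: False, y: False}
  {k: True, y: True, r: False, n: False}
  {r: True, k: True, y: True, n: False}
  {k: True, y: True, n: True, r: False}
  {r: True, k: True, y: True, n: True}
  {k: True, y: False, n: False, r: False}


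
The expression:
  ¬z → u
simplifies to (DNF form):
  u ∨ z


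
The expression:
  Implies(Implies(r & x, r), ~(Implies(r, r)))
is never true.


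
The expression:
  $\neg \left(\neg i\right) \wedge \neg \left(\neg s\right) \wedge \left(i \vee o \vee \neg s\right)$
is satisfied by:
  {i: True, s: True}


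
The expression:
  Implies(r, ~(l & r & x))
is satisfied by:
  {l: False, x: False, r: False}
  {r: True, l: False, x: False}
  {x: True, l: False, r: False}
  {r: True, x: True, l: False}
  {l: True, r: False, x: False}
  {r: True, l: True, x: False}
  {x: True, l: True, r: False}


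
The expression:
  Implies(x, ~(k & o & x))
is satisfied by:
  {k: False, o: False, x: False}
  {x: True, k: False, o: False}
  {o: True, k: False, x: False}
  {x: True, o: True, k: False}
  {k: True, x: False, o: False}
  {x: True, k: True, o: False}
  {o: True, k: True, x: False}


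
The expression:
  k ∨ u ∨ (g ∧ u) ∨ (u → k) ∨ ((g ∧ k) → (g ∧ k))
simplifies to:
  True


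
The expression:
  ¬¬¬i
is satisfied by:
  {i: False}


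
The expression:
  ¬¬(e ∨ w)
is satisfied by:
  {e: True, w: True}
  {e: True, w: False}
  {w: True, e: False}


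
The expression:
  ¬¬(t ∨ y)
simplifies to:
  t ∨ y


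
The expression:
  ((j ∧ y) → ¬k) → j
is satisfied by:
  {j: True}


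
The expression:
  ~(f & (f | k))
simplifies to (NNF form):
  ~f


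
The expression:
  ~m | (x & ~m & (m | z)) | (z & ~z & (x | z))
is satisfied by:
  {m: False}


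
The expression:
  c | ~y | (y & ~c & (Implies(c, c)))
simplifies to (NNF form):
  True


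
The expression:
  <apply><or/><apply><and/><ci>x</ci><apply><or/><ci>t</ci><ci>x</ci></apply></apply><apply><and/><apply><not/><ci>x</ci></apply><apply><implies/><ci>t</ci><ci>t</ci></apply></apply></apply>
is always true.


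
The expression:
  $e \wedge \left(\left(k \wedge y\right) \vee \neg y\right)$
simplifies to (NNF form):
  $e \wedge \left(k \vee \neg y\right)$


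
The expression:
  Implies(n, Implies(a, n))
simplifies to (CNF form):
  True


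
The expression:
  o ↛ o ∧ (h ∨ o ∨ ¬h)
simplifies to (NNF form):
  False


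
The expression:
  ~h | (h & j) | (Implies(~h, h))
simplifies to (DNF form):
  True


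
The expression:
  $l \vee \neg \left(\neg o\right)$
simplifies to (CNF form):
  $l \vee o$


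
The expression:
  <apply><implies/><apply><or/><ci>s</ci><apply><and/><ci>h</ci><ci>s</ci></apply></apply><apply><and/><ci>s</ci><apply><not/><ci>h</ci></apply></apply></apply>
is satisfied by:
  {s: False, h: False}
  {h: True, s: False}
  {s: True, h: False}


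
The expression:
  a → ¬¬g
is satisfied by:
  {g: True, a: False}
  {a: False, g: False}
  {a: True, g: True}


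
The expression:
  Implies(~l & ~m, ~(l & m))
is always true.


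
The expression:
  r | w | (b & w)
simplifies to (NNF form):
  r | w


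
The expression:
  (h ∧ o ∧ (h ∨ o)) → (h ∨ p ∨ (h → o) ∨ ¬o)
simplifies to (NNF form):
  True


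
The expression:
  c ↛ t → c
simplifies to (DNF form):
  True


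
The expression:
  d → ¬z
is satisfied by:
  {z: False, d: False}
  {d: True, z: False}
  {z: True, d: False}


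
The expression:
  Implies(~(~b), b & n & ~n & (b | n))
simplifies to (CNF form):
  ~b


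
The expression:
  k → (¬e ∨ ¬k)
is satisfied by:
  {k: False, e: False}
  {e: True, k: False}
  {k: True, e: False}


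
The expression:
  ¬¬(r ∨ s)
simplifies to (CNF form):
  r ∨ s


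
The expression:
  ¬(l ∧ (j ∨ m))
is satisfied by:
  {j: False, l: False, m: False}
  {m: True, j: False, l: False}
  {j: True, m: False, l: False}
  {m: True, j: True, l: False}
  {l: True, m: False, j: False}


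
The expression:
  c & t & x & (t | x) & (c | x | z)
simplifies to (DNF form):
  c & t & x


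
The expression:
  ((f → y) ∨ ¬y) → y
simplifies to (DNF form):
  y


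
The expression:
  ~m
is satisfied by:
  {m: False}


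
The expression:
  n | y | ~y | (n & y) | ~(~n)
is always true.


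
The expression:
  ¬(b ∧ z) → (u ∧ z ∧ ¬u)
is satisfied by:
  {z: True, b: True}


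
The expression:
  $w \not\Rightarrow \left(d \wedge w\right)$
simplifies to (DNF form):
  $w \wedge \neg d$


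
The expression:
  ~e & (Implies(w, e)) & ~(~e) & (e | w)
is never true.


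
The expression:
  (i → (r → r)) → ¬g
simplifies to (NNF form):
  ¬g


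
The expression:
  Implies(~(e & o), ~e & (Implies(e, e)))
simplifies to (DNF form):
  o | ~e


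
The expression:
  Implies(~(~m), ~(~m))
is always true.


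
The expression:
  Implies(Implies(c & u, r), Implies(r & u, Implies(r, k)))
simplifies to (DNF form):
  k | ~r | ~u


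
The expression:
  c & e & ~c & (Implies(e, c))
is never true.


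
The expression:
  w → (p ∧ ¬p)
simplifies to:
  ¬w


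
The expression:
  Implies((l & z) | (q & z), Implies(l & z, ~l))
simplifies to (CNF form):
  ~l | ~z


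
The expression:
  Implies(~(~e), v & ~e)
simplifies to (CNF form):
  ~e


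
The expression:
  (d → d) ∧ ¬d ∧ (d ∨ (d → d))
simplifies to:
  ¬d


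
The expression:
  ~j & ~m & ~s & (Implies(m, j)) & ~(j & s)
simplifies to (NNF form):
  ~j & ~m & ~s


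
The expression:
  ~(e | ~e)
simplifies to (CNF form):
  False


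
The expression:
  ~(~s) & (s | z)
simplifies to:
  s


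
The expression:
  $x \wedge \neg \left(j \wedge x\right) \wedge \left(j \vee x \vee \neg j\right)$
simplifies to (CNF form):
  $x \wedge \neg j$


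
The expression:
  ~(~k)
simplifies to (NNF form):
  k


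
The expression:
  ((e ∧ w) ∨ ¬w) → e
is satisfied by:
  {e: True, w: True}
  {e: True, w: False}
  {w: True, e: False}


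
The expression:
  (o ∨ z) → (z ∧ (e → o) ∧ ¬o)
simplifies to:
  ¬o ∧ (¬e ∨ ¬z)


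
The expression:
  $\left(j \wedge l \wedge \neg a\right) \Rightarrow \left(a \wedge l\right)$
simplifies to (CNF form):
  $a \vee \neg j \vee \neg l$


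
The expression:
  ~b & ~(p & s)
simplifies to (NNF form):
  ~b & (~p | ~s)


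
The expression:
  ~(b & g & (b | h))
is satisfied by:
  {g: False, b: False}
  {b: True, g: False}
  {g: True, b: False}


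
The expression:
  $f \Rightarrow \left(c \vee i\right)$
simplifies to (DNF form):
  $c \vee i \vee \neg f$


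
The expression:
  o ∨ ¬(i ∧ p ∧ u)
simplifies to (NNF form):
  o ∨ ¬i ∨ ¬p ∨ ¬u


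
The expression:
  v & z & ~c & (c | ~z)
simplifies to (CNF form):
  False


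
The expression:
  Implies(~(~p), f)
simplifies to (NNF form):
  f | ~p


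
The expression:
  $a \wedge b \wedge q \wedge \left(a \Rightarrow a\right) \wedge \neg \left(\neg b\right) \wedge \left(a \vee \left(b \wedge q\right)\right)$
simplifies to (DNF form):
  $a \wedge b \wedge q$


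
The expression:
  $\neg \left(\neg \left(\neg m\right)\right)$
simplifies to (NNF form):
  $\neg m$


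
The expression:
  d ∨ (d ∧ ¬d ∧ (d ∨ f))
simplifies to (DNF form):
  d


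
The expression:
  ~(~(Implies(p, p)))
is always true.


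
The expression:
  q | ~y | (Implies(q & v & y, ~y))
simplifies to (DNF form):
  True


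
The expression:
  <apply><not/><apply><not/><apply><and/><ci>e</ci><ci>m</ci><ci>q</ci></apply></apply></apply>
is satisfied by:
  {m: True, e: True, q: True}


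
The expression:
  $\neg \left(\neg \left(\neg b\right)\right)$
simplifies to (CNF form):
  $\neg b$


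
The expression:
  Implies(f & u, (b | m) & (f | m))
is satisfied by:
  {b: True, m: True, u: False, f: False}
  {b: True, u: False, m: False, f: False}
  {m: True, b: False, u: False, f: False}
  {b: False, u: False, m: False, f: False}
  {f: True, b: True, m: True, u: False}
  {f: True, b: True, u: False, m: False}
  {f: True, m: True, b: False, u: False}
  {f: True, b: False, u: False, m: False}
  {b: True, u: True, m: True, f: False}
  {b: True, u: True, f: False, m: False}
  {u: True, m: True, f: False, b: False}
  {u: True, f: False, m: False, b: False}
  {b: True, u: True, f: True, m: True}
  {b: True, u: True, f: True, m: False}
  {u: True, f: True, m: True, b: False}


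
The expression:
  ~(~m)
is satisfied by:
  {m: True}


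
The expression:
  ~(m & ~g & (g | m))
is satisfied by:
  {g: True, m: False}
  {m: False, g: False}
  {m: True, g: True}


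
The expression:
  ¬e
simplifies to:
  ¬e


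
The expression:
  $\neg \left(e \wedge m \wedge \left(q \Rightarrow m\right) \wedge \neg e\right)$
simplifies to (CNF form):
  $\text{True}$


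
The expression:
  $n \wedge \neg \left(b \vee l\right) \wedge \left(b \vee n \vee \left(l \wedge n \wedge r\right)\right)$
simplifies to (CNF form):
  $n \wedge \neg b \wedge \neg l$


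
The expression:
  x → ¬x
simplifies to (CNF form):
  ¬x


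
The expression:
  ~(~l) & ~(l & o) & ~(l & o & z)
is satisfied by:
  {l: True, o: False}


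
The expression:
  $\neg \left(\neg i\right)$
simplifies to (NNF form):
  $i$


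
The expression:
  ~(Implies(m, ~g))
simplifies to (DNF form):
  g & m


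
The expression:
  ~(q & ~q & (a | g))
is always true.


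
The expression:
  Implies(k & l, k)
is always true.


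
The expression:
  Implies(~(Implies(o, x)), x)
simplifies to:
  x | ~o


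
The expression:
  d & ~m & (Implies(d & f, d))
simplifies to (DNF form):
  d & ~m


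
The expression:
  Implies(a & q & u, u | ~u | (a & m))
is always true.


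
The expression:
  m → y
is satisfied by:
  {y: True, m: False}
  {m: False, y: False}
  {m: True, y: True}


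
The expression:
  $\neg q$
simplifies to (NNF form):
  $\neg q$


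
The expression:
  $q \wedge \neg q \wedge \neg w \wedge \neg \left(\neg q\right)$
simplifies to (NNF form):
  $\text{False}$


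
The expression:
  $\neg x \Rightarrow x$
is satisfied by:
  {x: True}


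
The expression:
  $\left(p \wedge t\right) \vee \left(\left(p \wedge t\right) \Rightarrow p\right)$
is always true.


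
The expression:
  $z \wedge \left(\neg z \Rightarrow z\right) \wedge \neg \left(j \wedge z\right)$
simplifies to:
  $z \wedge \neg j$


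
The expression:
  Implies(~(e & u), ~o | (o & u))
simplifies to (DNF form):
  u | ~o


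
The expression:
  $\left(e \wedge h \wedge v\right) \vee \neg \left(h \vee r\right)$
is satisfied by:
  {v: True, e: True, h: False, r: False}
  {v: True, e: False, h: False, r: False}
  {e: True, r: False, v: False, h: False}
  {r: False, e: False, v: False, h: False}
  {h: True, v: True, e: True, r: False}
  {r: True, h: True, v: True, e: True}


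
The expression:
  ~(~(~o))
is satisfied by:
  {o: False}


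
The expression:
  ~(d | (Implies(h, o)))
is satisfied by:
  {h: True, d: False, o: False}


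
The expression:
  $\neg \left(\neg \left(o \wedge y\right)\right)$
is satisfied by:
  {o: True, y: True}


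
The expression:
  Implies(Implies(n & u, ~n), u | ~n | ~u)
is always true.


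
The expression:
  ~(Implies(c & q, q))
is never true.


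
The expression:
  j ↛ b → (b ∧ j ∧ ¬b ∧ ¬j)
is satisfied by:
  {b: True, j: False}
  {j: False, b: False}
  {j: True, b: True}


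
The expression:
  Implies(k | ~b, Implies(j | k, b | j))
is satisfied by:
  {b: True, j: True, k: False}
  {b: True, j: False, k: False}
  {j: True, b: False, k: False}
  {b: False, j: False, k: False}
  {b: True, k: True, j: True}
  {b: True, k: True, j: False}
  {k: True, j: True, b: False}


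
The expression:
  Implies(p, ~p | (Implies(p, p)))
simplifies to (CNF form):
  True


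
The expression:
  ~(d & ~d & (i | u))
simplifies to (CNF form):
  True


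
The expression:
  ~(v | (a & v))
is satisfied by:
  {v: False}


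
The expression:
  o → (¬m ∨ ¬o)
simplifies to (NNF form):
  ¬m ∨ ¬o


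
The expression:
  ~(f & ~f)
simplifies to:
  True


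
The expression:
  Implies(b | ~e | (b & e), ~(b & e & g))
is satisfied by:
  {g: False, e: False, b: False}
  {b: True, g: False, e: False}
  {e: True, g: False, b: False}
  {b: True, e: True, g: False}
  {g: True, b: False, e: False}
  {b: True, g: True, e: False}
  {e: True, g: True, b: False}


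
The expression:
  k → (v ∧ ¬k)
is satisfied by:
  {k: False}


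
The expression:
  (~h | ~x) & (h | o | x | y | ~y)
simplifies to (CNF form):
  ~h | ~x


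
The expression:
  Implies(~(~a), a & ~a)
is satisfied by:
  {a: False}


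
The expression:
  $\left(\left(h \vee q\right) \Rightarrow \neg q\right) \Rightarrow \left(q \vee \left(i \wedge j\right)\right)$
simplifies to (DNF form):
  $q \vee \left(i \wedge j\right)$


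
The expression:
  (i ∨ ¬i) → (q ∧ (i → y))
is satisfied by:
  {y: True, q: True, i: False}
  {q: True, i: False, y: False}
  {y: True, i: True, q: True}


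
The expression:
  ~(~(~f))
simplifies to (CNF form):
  ~f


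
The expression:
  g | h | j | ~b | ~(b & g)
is always true.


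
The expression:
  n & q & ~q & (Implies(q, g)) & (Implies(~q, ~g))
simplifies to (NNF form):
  False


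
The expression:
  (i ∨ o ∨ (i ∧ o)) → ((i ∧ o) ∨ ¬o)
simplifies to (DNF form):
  i ∨ ¬o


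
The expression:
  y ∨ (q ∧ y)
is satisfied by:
  {y: True}


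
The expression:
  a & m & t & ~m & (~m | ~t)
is never true.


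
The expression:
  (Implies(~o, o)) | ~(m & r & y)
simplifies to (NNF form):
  o | ~m | ~r | ~y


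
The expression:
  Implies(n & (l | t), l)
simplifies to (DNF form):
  l | ~n | ~t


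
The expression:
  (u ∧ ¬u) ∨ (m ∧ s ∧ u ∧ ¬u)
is never true.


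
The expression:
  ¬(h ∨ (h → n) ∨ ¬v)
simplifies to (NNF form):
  False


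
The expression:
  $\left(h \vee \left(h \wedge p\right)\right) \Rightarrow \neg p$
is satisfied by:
  {p: False, h: False}
  {h: True, p: False}
  {p: True, h: False}


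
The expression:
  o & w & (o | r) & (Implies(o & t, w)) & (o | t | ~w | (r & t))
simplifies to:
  o & w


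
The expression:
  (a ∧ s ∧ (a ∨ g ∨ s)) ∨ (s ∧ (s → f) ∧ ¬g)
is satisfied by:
  {s: True, a: True, f: True, g: False}
  {s: True, a: True, f: False, g: False}
  {s: True, a: True, g: True, f: True}
  {s: True, a: True, g: True, f: False}
  {s: True, f: True, g: False, a: False}


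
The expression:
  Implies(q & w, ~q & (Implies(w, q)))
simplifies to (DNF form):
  ~q | ~w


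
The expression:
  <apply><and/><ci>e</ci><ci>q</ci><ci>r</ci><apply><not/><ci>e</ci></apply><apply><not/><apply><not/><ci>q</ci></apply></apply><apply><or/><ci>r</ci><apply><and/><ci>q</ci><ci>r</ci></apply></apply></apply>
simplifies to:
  <false/>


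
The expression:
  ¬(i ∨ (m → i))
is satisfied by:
  {m: True, i: False}


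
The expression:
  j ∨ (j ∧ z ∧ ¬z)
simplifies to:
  j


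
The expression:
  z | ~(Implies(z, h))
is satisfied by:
  {z: True}


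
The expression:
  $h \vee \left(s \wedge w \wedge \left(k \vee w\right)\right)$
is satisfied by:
  {h: True, w: True, s: True}
  {h: True, w: True, s: False}
  {h: True, s: True, w: False}
  {h: True, s: False, w: False}
  {w: True, s: True, h: False}


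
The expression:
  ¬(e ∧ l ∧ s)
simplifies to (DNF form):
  ¬e ∨ ¬l ∨ ¬s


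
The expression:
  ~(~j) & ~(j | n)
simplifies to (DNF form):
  False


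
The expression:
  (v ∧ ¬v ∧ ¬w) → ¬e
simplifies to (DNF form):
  True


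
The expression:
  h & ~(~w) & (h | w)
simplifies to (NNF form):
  h & w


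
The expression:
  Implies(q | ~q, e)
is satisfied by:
  {e: True}


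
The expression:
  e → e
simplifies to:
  True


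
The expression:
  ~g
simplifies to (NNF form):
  ~g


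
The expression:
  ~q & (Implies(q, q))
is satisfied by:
  {q: False}


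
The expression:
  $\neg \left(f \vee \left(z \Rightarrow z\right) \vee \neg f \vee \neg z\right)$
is never true.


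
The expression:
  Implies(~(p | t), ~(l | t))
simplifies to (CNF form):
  p | t | ~l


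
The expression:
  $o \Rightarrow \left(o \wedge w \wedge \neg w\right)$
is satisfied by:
  {o: False}


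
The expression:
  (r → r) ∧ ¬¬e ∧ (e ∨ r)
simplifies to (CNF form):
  e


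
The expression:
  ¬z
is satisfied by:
  {z: False}


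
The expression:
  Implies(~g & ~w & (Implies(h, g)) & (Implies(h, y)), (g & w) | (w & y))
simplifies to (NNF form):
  g | h | w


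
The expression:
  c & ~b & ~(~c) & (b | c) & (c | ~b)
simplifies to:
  c & ~b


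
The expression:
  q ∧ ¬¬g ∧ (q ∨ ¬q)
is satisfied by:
  {g: True, q: True}


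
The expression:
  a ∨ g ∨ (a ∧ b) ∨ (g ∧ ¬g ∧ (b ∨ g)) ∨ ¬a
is always true.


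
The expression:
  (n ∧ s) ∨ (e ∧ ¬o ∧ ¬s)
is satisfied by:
  {s: True, e: True, n: True, o: False}
  {s: True, n: True, e: False, o: False}
  {o: True, s: True, e: True, n: True}
  {o: True, s: True, n: True, e: False}
  {e: True, n: True, o: False, s: False}
  {e: True, o: False, n: False, s: False}


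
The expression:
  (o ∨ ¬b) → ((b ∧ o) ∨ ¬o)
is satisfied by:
  {b: True, o: False}
  {o: False, b: False}
  {o: True, b: True}


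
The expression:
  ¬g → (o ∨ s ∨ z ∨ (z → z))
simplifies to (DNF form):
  True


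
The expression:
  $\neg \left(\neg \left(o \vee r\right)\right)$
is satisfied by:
  {r: True, o: True}
  {r: True, o: False}
  {o: True, r: False}


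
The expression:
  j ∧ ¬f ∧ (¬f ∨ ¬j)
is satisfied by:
  {j: True, f: False}


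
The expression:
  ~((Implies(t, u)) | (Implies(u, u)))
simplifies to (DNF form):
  False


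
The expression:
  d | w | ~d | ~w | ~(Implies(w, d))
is always true.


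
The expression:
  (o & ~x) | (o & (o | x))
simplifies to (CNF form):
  o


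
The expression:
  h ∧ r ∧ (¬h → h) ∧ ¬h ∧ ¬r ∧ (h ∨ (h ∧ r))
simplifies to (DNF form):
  False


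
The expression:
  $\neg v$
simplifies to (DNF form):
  $\neg v$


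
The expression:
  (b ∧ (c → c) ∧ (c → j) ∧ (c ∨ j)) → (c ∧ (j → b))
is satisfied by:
  {c: True, b: False, j: False}
  {c: False, b: False, j: False}
  {j: True, c: True, b: False}
  {j: True, c: False, b: False}
  {b: True, c: True, j: False}
  {b: True, c: False, j: False}
  {b: True, j: True, c: True}


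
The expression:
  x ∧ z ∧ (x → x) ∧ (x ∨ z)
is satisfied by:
  {z: True, x: True}


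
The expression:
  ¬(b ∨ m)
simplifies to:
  ¬b ∧ ¬m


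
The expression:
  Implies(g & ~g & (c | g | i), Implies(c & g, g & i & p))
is always true.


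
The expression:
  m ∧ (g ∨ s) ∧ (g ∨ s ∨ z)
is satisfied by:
  {m: True, g: True, s: True}
  {m: True, g: True, s: False}
  {m: True, s: True, g: False}


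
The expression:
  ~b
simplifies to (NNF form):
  ~b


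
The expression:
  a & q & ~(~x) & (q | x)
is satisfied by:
  {a: True, x: True, q: True}


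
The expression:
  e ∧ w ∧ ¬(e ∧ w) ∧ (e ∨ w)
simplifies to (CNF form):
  False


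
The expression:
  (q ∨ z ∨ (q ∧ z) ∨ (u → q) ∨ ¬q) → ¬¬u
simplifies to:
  u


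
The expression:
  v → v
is always true.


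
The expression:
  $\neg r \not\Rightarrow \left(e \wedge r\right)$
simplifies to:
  $\neg r$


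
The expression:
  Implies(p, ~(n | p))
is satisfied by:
  {p: False}


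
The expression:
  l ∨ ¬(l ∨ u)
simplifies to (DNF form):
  l ∨ ¬u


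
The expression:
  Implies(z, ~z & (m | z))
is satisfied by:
  {z: False}


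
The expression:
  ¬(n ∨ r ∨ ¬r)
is never true.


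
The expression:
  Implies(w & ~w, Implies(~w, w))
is always true.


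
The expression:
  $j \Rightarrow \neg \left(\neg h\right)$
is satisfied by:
  {h: True, j: False}
  {j: False, h: False}
  {j: True, h: True}


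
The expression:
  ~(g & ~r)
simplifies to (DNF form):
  r | ~g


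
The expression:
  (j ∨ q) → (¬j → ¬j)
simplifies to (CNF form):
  True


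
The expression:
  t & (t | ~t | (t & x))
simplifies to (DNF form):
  t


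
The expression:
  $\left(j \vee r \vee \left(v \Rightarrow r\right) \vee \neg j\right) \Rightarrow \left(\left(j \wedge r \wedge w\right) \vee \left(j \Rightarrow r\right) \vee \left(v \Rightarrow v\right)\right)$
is always true.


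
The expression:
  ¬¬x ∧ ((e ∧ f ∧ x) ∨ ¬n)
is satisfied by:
  {f: True, e: True, x: True, n: False}
  {f: True, x: True, e: False, n: False}
  {e: True, x: True, f: False, n: False}
  {x: True, f: False, e: False, n: False}
  {n: True, f: True, e: True, x: True}


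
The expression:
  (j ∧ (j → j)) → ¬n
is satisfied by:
  {n: False, j: False}
  {j: True, n: False}
  {n: True, j: False}


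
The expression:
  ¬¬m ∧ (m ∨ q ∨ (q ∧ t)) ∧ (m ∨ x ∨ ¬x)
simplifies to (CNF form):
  m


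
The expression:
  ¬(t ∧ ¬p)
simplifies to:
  p ∨ ¬t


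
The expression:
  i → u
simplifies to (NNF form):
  u ∨ ¬i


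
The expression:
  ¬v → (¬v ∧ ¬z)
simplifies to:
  v ∨ ¬z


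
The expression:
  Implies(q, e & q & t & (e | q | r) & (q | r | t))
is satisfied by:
  {e: True, t: True, q: False}
  {e: True, t: False, q: False}
  {t: True, e: False, q: False}
  {e: False, t: False, q: False}
  {q: True, e: True, t: True}


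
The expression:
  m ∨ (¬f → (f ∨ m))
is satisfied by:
  {m: True, f: True}
  {m: True, f: False}
  {f: True, m: False}


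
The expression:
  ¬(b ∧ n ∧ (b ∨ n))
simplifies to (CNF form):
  ¬b ∨ ¬n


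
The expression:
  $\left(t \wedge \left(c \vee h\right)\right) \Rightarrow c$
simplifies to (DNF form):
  $c \vee \neg h \vee \neg t$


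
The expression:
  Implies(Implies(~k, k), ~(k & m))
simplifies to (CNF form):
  ~k | ~m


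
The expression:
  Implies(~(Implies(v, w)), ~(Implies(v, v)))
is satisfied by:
  {w: True, v: False}
  {v: False, w: False}
  {v: True, w: True}


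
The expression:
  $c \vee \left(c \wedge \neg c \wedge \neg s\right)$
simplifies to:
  $c$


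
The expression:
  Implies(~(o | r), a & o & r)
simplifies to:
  o | r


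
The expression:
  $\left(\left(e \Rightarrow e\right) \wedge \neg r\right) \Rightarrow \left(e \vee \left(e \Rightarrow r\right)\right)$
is always true.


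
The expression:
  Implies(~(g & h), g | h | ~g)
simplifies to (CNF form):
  True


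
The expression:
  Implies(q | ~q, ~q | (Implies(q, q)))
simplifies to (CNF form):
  True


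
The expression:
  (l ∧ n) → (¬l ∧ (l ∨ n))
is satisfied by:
  {l: False, n: False}
  {n: True, l: False}
  {l: True, n: False}


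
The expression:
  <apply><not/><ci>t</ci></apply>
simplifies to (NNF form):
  <apply><not/><ci>t</ci></apply>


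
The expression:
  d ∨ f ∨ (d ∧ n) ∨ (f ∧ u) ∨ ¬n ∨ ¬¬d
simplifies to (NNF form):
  d ∨ f ∨ ¬n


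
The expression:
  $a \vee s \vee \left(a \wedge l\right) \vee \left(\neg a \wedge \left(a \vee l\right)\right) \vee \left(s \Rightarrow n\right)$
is always true.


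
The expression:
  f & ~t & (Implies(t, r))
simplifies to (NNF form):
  f & ~t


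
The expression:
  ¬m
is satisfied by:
  {m: False}


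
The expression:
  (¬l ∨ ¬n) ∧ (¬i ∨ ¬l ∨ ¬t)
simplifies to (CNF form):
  (¬l ∨ ¬n) ∧ (¬i ∨ ¬l ∨ ¬n) ∧ (¬i ∨ ¬l ∨ ¬t) ∧ (¬l ∨ ¬n ∨ ¬t)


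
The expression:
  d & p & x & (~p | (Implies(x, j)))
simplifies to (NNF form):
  d & j & p & x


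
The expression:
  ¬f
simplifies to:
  ¬f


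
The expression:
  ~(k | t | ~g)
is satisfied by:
  {g: True, t: False, k: False}


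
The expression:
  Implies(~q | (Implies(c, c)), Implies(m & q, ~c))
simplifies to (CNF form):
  ~c | ~m | ~q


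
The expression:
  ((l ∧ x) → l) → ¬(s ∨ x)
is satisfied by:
  {x: False, s: False}


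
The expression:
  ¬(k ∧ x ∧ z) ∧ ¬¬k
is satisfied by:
  {k: True, z: False, x: False}
  {x: True, k: True, z: False}
  {z: True, k: True, x: False}


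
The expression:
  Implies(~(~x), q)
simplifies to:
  q | ~x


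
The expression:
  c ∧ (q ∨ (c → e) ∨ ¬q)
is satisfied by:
  {c: True}


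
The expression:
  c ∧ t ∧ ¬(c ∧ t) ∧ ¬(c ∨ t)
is never true.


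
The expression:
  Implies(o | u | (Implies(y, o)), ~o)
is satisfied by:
  {o: False}


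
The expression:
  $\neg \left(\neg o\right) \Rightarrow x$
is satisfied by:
  {x: True, o: False}
  {o: False, x: False}
  {o: True, x: True}


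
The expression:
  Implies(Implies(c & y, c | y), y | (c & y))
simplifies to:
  y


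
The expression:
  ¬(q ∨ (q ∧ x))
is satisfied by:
  {q: False}


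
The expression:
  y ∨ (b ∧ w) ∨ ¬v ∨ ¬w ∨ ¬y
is always true.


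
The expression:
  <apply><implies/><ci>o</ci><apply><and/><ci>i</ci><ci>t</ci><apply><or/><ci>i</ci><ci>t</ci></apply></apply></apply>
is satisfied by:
  {t: True, i: True, o: False}
  {t: True, i: False, o: False}
  {i: True, t: False, o: False}
  {t: False, i: False, o: False}
  {t: True, o: True, i: True}


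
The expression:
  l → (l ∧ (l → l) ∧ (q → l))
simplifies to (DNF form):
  True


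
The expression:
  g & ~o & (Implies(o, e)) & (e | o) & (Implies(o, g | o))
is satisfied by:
  {e: True, g: True, o: False}


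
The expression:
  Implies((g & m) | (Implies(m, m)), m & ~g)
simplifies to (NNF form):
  m & ~g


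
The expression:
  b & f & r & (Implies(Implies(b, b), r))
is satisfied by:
  {r: True, b: True, f: True}


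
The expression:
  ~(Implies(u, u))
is never true.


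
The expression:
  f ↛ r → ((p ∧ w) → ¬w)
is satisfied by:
  {r: True, w: False, p: False, f: False}
  {r: False, w: False, p: False, f: False}
  {f: True, r: True, w: False, p: False}
  {f: True, r: False, w: False, p: False}
  {r: True, p: True, f: False, w: False}
  {p: True, f: False, w: False, r: False}
  {f: True, p: True, r: True, w: False}
  {f: True, p: True, r: False, w: False}
  {r: True, w: True, f: False, p: False}
  {w: True, f: False, p: False, r: False}
  {r: True, f: True, w: True, p: False}
  {f: True, w: True, r: False, p: False}
  {r: True, p: True, w: True, f: False}
  {p: True, w: True, f: False, r: False}
  {f: True, p: True, w: True, r: True}


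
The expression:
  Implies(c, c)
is always true.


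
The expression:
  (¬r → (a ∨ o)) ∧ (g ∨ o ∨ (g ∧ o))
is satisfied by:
  {a: True, o: True, g: True, r: True}
  {a: True, o: True, g: True, r: False}
  {o: True, g: True, r: True, a: False}
  {o: True, g: True, r: False, a: False}
  {a: True, o: True, r: True, g: False}
  {a: True, o: True, r: False, g: False}
  {o: True, r: True, g: False, a: False}
  {o: True, r: False, g: False, a: False}
  {a: True, g: True, r: True, o: False}
  {a: True, g: True, r: False, o: False}
  {g: True, r: True, o: False, a: False}


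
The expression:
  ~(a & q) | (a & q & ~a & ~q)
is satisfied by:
  {q: False, a: False}
  {a: True, q: False}
  {q: True, a: False}


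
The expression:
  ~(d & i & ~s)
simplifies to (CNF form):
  s | ~d | ~i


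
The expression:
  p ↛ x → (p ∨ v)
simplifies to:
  True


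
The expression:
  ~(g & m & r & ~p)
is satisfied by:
  {p: True, g: False, m: False, r: False}
  {p: False, g: False, m: False, r: False}
  {r: True, p: True, g: False, m: False}
  {r: True, p: False, g: False, m: False}
  {p: True, m: True, r: False, g: False}
  {m: True, r: False, g: False, p: False}
  {r: True, m: True, p: True, g: False}
  {r: True, m: True, p: False, g: False}
  {p: True, g: True, r: False, m: False}
  {g: True, r: False, m: False, p: False}
  {p: True, r: True, g: True, m: False}
  {r: True, g: True, p: False, m: False}
  {p: True, m: True, g: True, r: False}
  {m: True, g: True, r: False, p: False}
  {r: True, m: True, g: True, p: True}


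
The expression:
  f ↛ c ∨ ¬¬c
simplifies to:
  c ∨ f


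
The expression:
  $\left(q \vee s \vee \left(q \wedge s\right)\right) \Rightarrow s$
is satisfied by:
  {s: True, q: False}
  {q: False, s: False}
  {q: True, s: True}


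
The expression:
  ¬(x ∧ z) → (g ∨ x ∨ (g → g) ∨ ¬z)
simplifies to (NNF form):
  True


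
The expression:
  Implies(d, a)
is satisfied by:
  {a: True, d: False}
  {d: False, a: False}
  {d: True, a: True}


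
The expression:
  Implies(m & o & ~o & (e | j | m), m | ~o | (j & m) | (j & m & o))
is always true.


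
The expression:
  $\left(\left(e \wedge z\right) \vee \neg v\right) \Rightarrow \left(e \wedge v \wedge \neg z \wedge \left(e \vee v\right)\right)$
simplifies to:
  $v \wedge \left(\neg e \vee \neg z\right)$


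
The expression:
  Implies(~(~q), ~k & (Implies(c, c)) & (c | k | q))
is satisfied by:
  {k: False, q: False}
  {q: True, k: False}
  {k: True, q: False}


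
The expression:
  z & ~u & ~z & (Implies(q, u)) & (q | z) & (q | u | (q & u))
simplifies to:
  False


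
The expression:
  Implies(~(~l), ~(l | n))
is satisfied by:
  {l: False}


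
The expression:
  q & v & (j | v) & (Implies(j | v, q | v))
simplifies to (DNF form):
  q & v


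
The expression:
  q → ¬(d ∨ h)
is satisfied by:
  {d: False, q: False, h: False}
  {h: True, d: False, q: False}
  {d: True, h: False, q: False}
  {h: True, d: True, q: False}
  {q: True, h: False, d: False}


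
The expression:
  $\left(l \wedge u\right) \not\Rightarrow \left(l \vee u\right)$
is never true.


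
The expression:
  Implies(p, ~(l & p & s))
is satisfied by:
  {l: False, p: False, s: False}
  {s: True, l: False, p: False}
  {p: True, l: False, s: False}
  {s: True, p: True, l: False}
  {l: True, s: False, p: False}
  {s: True, l: True, p: False}
  {p: True, l: True, s: False}


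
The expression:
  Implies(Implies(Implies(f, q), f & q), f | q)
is always true.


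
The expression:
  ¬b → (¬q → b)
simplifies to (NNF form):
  b ∨ q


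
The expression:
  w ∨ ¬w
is always true.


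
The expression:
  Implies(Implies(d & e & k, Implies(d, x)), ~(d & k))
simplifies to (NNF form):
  ~d | ~k | (e & ~x)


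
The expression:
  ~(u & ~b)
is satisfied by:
  {b: True, u: False}
  {u: False, b: False}
  {u: True, b: True}


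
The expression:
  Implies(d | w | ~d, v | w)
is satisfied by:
  {v: True, w: True}
  {v: True, w: False}
  {w: True, v: False}


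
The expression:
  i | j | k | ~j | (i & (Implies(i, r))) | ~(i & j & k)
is always true.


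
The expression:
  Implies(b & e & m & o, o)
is always true.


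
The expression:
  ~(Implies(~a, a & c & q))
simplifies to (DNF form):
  ~a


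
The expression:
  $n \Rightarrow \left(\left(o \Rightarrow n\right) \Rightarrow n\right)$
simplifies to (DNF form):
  $\text{True}$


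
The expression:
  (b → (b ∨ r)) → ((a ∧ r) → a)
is always true.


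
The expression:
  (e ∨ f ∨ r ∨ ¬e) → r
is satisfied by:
  {r: True}


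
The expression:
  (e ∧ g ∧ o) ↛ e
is never true.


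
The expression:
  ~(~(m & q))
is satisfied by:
  {m: True, q: True}


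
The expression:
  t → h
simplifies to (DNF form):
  h ∨ ¬t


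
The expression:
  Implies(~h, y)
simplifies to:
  h | y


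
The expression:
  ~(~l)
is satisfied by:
  {l: True}


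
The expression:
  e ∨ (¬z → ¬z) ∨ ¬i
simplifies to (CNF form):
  True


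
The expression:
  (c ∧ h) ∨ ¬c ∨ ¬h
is always true.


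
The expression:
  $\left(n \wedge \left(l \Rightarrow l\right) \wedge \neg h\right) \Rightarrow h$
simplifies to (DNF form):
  $h \vee \neg n$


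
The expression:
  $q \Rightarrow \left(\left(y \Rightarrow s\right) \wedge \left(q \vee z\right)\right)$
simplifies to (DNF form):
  $s \vee \neg q \vee \neg y$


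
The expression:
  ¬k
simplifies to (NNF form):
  ¬k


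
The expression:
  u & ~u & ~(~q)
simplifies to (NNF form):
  False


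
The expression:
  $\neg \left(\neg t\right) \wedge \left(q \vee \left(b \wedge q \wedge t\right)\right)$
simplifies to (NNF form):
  $q \wedge t$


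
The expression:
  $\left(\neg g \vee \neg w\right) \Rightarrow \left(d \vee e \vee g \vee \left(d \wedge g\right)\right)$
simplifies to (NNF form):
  $d \vee e \vee g$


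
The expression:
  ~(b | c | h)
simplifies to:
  ~b & ~c & ~h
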